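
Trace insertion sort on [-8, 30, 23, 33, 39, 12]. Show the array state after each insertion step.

First element -8 is already 'sorted'
Insert 30: shifted 0 elements -> [-8, 30, 23, 33, 39, 12]
Insert 23: shifted 1 elements -> [-8, 23, 30, 33, 39, 12]
Insert 33: shifted 0 elements -> [-8, 23, 30, 33, 39, 12]
Insert 39: shifted 0 elements -> [-8, 23, 30, 33, 39, 12]
Insert 12: shifted 4 elements -> [-8, 12, 23, 30, 33, 39]


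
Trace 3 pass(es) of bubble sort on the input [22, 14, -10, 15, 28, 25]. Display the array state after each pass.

After pass 1: [14, -10, 15, 22, 25, 28] (4 swaps)
After pass 2: [-10, 14, 15, 22, 25, 28] (1 swaps)
After pass 3: [-10, 14, 15, 22, 25, 28] (0 swaps)
Total swaps: 5


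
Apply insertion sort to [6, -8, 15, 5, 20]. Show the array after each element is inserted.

First element 6 is already 'sorted'
Insert -8: shifted 1 elements -> [-8, 6, 15, 5, 20]
Insert 15: shifted 0 elements -> [-8, 6, 15, 5, 20]
Insert 5: shifted 2 elements -> [-8, 5, 6, 15, 20]
Insert 20: shifted 0 elements -> [-8, 5, 6, 15, 20]


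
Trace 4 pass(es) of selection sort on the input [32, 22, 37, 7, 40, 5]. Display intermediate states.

Pass 1: Select minimum 5 at index 5, swap -> [5, 22, 37, 7, 40, 32]
Pass 2: Select minimum 7 at index 3, swap -> [5, 7, 37, 22, 40, 32]
Pass 3: Select minimum 22 at index 3, swap -> [5, 7, 22, 37, 40, 32]
Pass 4: Select minimum 32 at index 5, swap -> [5, 7, 22, 32, 40, 37]


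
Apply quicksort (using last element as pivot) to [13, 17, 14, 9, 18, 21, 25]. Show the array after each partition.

Partition 1: pivot=25 at index 6 -> [13, 17, 14, 9, 18, 21, 25]
Partition 2: pivot=21 at index 5 -> [13, 17, 14, 9, 18, 21, 25]
Partition 3: pivot=18 at index 4 -> [13, 17, 14, 9, 18, 21, 25]
Partition 4: pivot=9 at index 0 -> [9, 17, 14, 13, 18, 21, 25]
Partition 5: pivot=13 at index 1 -> [9, 13, 14, 17, 18, 21, 25]
Partition 6: pivot=17 at index 3 -> [9, 13, 14, 17, 18, 21, 25]


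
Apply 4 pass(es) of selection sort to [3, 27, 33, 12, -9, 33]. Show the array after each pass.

Pass 1: Select minimum -9 at index 4, swap -> [-9, 27, 33, 12, 3, 33]
Pass 2: Select minimum 3 at index 4, swap -> [-9, 3, 33, 12, 27, 33]
Pass 3: Select minimum 12 at index 3, swap -> [-9, 3, 12, 33, 27, 33]
Pass 4: Select minimum 27 at index 4, swap -> [-9, 3, 12, 27, 33, 33]


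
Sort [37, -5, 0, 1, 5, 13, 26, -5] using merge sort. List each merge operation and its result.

Divide and conquer:
  Merge [37] + [-5] -> [-5, 37]
  Merge [0] + [1] -> [0, 1]
  Merge [-5, 37] + [0, 1] -> [-5, 0, 1, 37]
  Merge [5] + [13] -> [5, 13]
  Merge [26] + [-5] -> [-5, 26]
  Merge [5, 13] + [-5, 26] -> [-5, 5, 13, 26]
  Merge [-5, 0, 1, 37] + [-5, 5, 13, 26] -> [-5, -5, 0, 1, 5, 13, 26, 37]


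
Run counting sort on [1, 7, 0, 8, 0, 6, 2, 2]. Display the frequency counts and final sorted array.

Count array: [2, 1, 2, 0, 0, 0, 1, 1, 1]
(count[i] = number of elements equal to i)
Cumulative count: [2, 3, 5, 5, 5, 5, 6, 7, 8]
Sorted: [0, 0, 1, 2, 2, 6, 7, 8]


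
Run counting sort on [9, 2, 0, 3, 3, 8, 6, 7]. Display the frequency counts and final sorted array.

Count array: [1, 0, 1, 2, 0, 0, 1, 1, 1, 1]
(count[i] = number of elements equal to i)
Cumulative count: [1, 1, 2, 4, 4, 4, 5, 6, 7, 8]
Sorted: [0, 2, 3, 3, 6, 7, 8, 9]


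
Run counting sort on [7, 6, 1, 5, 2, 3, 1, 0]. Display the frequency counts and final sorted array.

Count array: [1, 2, 1, 1, 0, 1, 1, 1]
(count[i] = number of elements equal to i)
Cumulative count: [1, 3, 4, 5, 5, 6, 7, 8]
Sorted: [0, 1, 1, 2, 3, 5, 6, 7]


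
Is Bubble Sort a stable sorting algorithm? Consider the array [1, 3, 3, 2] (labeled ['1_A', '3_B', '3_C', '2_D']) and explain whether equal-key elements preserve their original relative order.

Trace Bubble Sort on the labeled array (the key is the number; the letter only tracks identity):
  After pass 1: [1_A, 3_B, 2_D, 3_C]
  After pass 2: [1_A, 2_D, 3_B, 3_C]
  After pass 3: [1_A, 2_D, 3_B, 3_C] (no swaps, done)
Final order: [1_A, 2_D, 3_B, 3_C]
Equal keys:
  value 3: originally 3_B, 3_C; after sorting 3_B, 3_C -> order preserved
All equal keys kept their original relative order. Bubble Sort is stable: it only swaps adjacent elements when the left one is strictly greater, so equal keys never move past each other.
Answer: Stable


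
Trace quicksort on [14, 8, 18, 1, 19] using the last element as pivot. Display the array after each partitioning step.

Partition 1: pivot=19 at index 4 -> [14, 8, 18, 1, 19]
Partition 2: pivot=1 at index 0 -> [1, 8, 18, 14, 19]
Partition 3: pivot=14 at index 2 -> [1, 8, 14, 18, 19]


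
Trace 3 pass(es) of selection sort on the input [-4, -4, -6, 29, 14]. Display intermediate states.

Pass 1: Select minimum -6 at index 2, swap -> [-6, -4, -4, 29, 14]
Pass 2: Select minimum -4 at index 1, swap -> [-6, -4, -4, 29, 14]
Pass 3: Select minimum -4 at index 2, swap -> [-6, -4, -4, 29, 14]


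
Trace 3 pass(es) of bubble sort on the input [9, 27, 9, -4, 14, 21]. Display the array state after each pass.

After pass 1: [9, 9, -4, 14, 21, 27] (4 swaps)
After pass 2: [9, -4, 9, 14, 21, 27] (1 swaps)
After pass 3: [-4, 9, 9, 14, 21, 27] (1 swaps)
Total swaps: 6


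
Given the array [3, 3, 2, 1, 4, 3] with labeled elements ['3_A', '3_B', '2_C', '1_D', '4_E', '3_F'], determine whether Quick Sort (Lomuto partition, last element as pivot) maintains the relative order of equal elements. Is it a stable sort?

Trace Quick Sort on the labeled array (the key is the number; the letter only tracks identity):
  Partition indices 0..5 around pivot 3_F -> [3_A, 3_B, 2_C, 1_D, 3_F, 4_E]
  Partition indices 0..3 around pivot 1_D -> [1_D, 3_B, 2_C, 3_A, 3_F, 4_E]
  Partition indices 1..3 around pivot 3_A -> [1_D, 3_B, 2_C, 3_A, 3_F, 4_E]
  Partition indices 1..2 around pivot 2_C -> [1_D, 2_C, 3_B, 3_A, 3_F, 4_E]
Final order: [1_D, 2_C, 3_B, 3_A, 3_F, 4_E]
Equal keys:
  value 3: originally 3_A, 3_B, 3_F; after sorting 3_B, 3_A, 3_F -> order changed
Equal keys were reordered, so Quick Sort is not stable: partition swaps elements across long distances and can reorder equal keys. (One such input is enough; an unstable sort may happen to preserve order on other inputs, but it gives no guarantee.)
Answer: Not stable


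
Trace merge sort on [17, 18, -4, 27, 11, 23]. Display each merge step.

Divide and conquer:
  Merge [18] + [-4] -> [-4, 18]
  Merge [17] + [-4, 18] -> [-4, 17, 18]
  Merge [11] + [23] -> [11, 23]
  Merge [27] + [11, 23] -> [11, 23, 27]
  Merge [-4, 17, 18] + [11, 23, 27] -> [-4, 11, 17, 18, 23, 27]


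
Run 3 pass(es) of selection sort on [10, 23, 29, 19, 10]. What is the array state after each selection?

Pass 1: Select minimum 10 at index 0, swap -> [10, 23, 29, 19, 10]
Pass 2: Select minimum 10 at index 4, swap -> [10, 10, 29, 19, 23]
Pass 3: Select minimum 19 at index 3, swap -> [10, 10, 19, 29, 23]


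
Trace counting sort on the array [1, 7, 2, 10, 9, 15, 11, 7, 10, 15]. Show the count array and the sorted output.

Count array: [0, 1, 1, 0, 0, 0, 0, 2, 0, 1, 2, 1, 0, 0, 0, 2]
(count[i] = number of elements equal to i)
Cumulative count: [0, 1, 2, 2, 2, 2, 2, 4, 4, 5, 7, 8, 8, 8, 8, 10]
Sorted: [1, 2, 7, 7, 9, 10, 10, 11, 15, 15]


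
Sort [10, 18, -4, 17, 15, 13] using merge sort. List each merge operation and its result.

Divide and conquer:
  Merge [18] + [-4] -> [-4, 18]
  Merge [10] + [-4, 18] -> [-4, 10, 18]
  Merge [15] + [13] -> [13, 15]
  Merge [17] + [13, 15] -> [13, 15, 17]
  Merge [-4, 10, 18] + [13, 15, 17] -> [-4, 10, 13, 15, 17, 18]


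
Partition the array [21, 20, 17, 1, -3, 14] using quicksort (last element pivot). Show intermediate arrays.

Partition 1: pivot=14 at index 2 -> [1, -3, 14, 21, 20, 17]
Partition 2: pivot=-3 at index 0 -> [-3, 1, 14, 21, 20, 17]
Partition 3: pivot=17 at index 3 -> [-3, 1, 14, 17, 20, 21]
Partition 4: pivot=21 at index 5 -> [-3, 1, 14, 17, 20, 21]


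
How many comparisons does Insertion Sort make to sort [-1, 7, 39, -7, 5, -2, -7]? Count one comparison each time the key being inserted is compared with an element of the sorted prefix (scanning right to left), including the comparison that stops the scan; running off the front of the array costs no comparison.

Insert 7: -1 <= 7 (stop) = 1 comparison(s) -> [-1, 7, 39, -7, 5, -2, -7]
Insert 39: 7 <= 39 (stop) = 1 comparison(s) -> [-1, 7, 39, -7, 5, -2, -7]
Insert -7: 39 > -7 (shift), 7 > -7 (shift), -1 > -7 (shift), reached front = 3 comparison(s) -> [-7, -1, 7, 39, 5, -2, -7]
Insert 5: 39 > 5 (shift), 7 > 5 (shift), -1 <= 5 (stop) = 3 comparison(s) -> [-7, -1, 5, 7, 39, -2, -7]
Insert -2: 39 > -2 (shift), 7 > -2 (shift), 5 > -2 (shift), -1 > -2 (shift), -7 <= -2 (stop) = 5 comparison(s) -> [-7, -2, -1, 5, 7, 39, -7]
Insert -7: 39 > -7 (shift), 7 > -7 (shift), 5 > -7 (shift), -1 > -7 (shift), -2 > -7 (shift), -7 <= -7 (stop) = 6 comparison(s) -> [-7, -7, -2, -1, 5, 7, 39]
Total comparisons: 1 + 1 + 3 + 3 + 5 + 6 = 19


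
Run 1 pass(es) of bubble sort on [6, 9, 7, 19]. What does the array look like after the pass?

After pass 1: [6, 7, 9, 19] (1 swaps)
Total swaps: 1


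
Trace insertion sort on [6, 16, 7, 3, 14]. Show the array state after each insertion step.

First element 6 is already 'sorted'
Insert 16: shifted 0 elements -> [6, 16, 7, 3, 14]
Insert 7: shifted 1 elements -> [6, 7, 16, 3, 14]
Insert 3: shifted 3 elements -> [3, 6, 7, 16, 14]
Insert 14: shifted 1 elements -> [3, 6, 7, 14, 16]


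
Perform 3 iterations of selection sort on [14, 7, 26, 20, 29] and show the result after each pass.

Pass 1: Select minimum 7 at index 1, swap -> [7, 14, 26, 20, 29]
Pass 2: Select minimum 14 at index 1, swap -> [7, 14, 26, 20, 29]
Pass 3: Select minimum 20 at index 3, swap -> [7, 14, 20, 26, 29]


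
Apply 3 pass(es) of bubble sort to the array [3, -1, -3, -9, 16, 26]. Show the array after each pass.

After pass 1: [-1, -3, -9, 3, 16, 26] (3 swaps)
After pass 2: [-3, -9, -1, 3, 16, 26] (2 swaps)
After pass 3: [-9, -3, -1, 3, 16, 26] (1 swaps)
Total swaps: 6


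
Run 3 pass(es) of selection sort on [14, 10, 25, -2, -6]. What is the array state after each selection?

Pass 1: Select minimum -6 at index 4, swap -> [-6, 10, 25, -2, 14]
Pass 2: Select minimum -2 at index 3, swap -> [-6, -2, 25, 10, 14]
Pass 3: Select minimum 10 at index 3, swap -> [-6, -2, 10, 25, 14]


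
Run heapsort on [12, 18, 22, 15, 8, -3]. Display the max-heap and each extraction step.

Build heap: [22, 18, 12, 15, 8, -3]
Extract 22: [18, 15, 12, -3, 8, 22]
Extract 18: [15, 8, 12, -3, 18, 22]
Extract 15: [12, 8, -3, 15, 18, 22]
Extract 12: [8, -3, 12, 15, 18, 22]
Extract 8: [-3, 8, 12, 15, 18, 22]


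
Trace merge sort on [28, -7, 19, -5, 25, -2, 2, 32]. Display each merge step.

Divide and conquer:
  Merge [28] + [-7] -> [-7, 28]
  Merge [19] + [-5] -> [-5, 19]
  Merge [-7, 28] + [-5, 19] -> [-7, -5, 19, 28]
  Merge [25] + [-2] -> [-2, 25]
  Merge [2] + [32] -> [2, 32]
  Merge [-2, 25] + [2, 32] -> [-2, 2, 25, 32]
  Merge [-7, -5, 19, 28] + [-2, 2, 25, 32] -> [-7, -5, -2, 2, 19, 25, 28, 32]


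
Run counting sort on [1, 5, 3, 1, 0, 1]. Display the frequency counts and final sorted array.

Count array: [1, 3, 0, 1, 0, 1]
(count[i] = number of elements equal to i)
Cumulative count: [1, 4, 4, 5, 5, 6]
Sorted: [0, 1, 1, 1, 3, 5]


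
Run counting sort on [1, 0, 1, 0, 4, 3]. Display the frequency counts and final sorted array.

Count array: [2, 2, 0, 1, 1]
(count[i] = number of elements equal to i)
Cumulative count: [2, 4, 4, 5, 6]
Sorted: [0, 0, 1, 1, 3, 4]


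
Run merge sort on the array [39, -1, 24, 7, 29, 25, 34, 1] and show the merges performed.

Divide and conquer:
  Merge [39] + [-1] -> [-1, 39]
  Merge [24] + [7] -> [7, 24]
  Merge [-1, 39] + [7, 24] -> [-1, 7, 24, 39]
  Merge [29] + [25] -> [25, 29]
  Merge [34] + [1] -> [1, 34]
  Merge [25, 29] + [1, 34] -> [1, 25, 29, 34]
  Merge [-1, 7, 24, 39] + [1, 25, 29, 34] -> [-1, 1, 7, 24, 25, 29, 34, 39]


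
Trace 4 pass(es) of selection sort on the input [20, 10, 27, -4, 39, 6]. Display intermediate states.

Pass 1: Select minimum -4 at index 3, swap -> [-4, 10, 27, 20, 39, 6]
Pass 2: Select minimum 6 at index 5, swap -> [-4, 6, 27, 20, 39, 10]
Pass 3: Select minimum 10 at index 5, swap -> [-4, 6, 10, 20, 39, 27]
Pass 4: Select minimum 20 at index 3, swap -> [-4, 6, 10, 20, 39, 27]


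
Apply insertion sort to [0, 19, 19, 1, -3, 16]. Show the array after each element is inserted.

First element 0 is already 'sorted'
Insert 19: shifted 0 elements -> [0, 19, 19, 1, -3, 16]
Insert 19: shifted 0 elements -> [0, 19, 19, 1, -3, 16]
Insert 1: shifted 2 elements -> [0, 1, 19, 19, -3, 16]
Insert -3: shifted 4 elements -> [-3, 0, 1, 19, 19, 16]
Insert 16: shifted 2 elements -> [-3, 0, 1, 16, 19, 19]


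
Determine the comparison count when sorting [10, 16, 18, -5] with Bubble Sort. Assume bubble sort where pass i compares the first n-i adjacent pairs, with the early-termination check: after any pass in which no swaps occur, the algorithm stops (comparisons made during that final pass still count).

Pass 1: compare adjacent pairs (0,1)..(2,3) = 3 comparison(s), 1 swap(s) -> [10, 16, -5, 18]
Pass 2: compare adjacent pairs (0,1)..(1,2) = 2 comparison(s), 1 swap(s) -> [10, -5, 16, 18]
Pass 3: compare adjacent pairs (0,1)..(0,1) = 1 comparison(s), 1 swap(s) -> [-5, 10, 16, 18]
Every pass made at least one swap, so all n-1 passes run.
Total comparisons: 3 + 2 + 1 = 6


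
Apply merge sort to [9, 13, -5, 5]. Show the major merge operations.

Divide and conquer:
  Merge [9] + [13] -> [9, 13]
  Merge [-5] + [5] -> [-5, 5]
  Merge [9, 13] + [-5, 5] -> [-5, 5, 9, 13]


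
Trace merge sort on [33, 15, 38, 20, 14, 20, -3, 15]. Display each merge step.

Divide and conquer:
  Merge [33] + [15] -> [15, 33]
  Merge [38] + [20] -> [20, 38]
  Merge [15, 33] + [20, 38] -> [15, 20, 33, 38]
  Merge [14] + [20] -> [14, 20]
  Merge [-3] + [15] -> [-3, 15]
  Merge [14, 20] + [-3, 15] -> [-3, 14, 15, 20]
  Merge [15, 20, 33, 38] + [-3, 14, 15, 20] -> [-3, 14, 15, 15, 20, 20, 33, 38]


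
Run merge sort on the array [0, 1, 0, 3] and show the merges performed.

Divide and conquer:
  Merge [0] + [1] -> [0, 1]
  Merge [0] + [3] -> [0, 3]
  Merge [0, 1] + [0, 3] -> [0, 0, 1, 3]


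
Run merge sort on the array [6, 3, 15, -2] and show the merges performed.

Divide and conquer:
  Merge [6] + [3] -> [3, 6]
  Merge [15] + [-2] -> [-2, 15]
  Merge [3, 6] + [-2, 15] -> [-2, 3, 6, 15]


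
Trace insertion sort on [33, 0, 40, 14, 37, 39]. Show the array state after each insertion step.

First element 33 is already 'sorted'
Insert 0: shifted 1 elements -> [0, 33, 40, 14, 37, 39]
Insert 40: shifted 0 elements -> [0, 33, 40, 14, 37, 39]
Insert 14: shifted 2 elements -> [0, 14, 33, 40, 37, 39]
Insert 37: shifted 1 elements -> [0, 14, 33, 37, 40, 39]
Insert 39: shifted 1 elements -> [0, 14, 33, 37, 39, 40]


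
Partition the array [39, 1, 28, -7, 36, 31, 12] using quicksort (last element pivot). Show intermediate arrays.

Partition 1: pivot=12 at index 2 -> [1, -7, 12, 39, 36, 31, 28]
Partition 2: pivot=-7 at index 0 -> [-7, 1, 12, 39, 36, 31, 28]
Partition 3: pivot=28 at index 3 -> [-7, 1, 12, 28, 36, 31, 39]
Partition 4: pivot=39 at index 6 -> [-7, 1, 12, 28, 36, 31, 39]
Partition 5: pivot=31 at index 4 -> [-7, 1, 12, 28, 31, 36, 39]


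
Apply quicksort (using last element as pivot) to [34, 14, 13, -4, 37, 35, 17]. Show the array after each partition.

Partition 1: pivot=17 at index 3 -> [14, 13, -4, 17, 37, 35, 34]
Partition 2: pivot=-4 at index 0 -> [-4, 13, 14, 17, 37, 35, 34]
Partition 3: pivot=14 at index 2 -> [-4, 13, 14, 17, 37, 35, 34]
Partition 4: pivot=34 at index 4 -> [-4, 13, 14, 17, 34, 35, 37]
Partition 5: pivot=37 at index 6 -> [-4, 13, 14, 17, 34, 35, 37]


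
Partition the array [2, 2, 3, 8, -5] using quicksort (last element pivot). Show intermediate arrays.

Partition 1: pivot=-5 at index 0 -> [-5, 2, 3, 8, 2]
Partition 2: pivot=2 at index 2 -> [-5, 2, 2, 8, 3]
Partition 3: pivot=3 at index 3 -> [-5, 2, 2, 3, 8]


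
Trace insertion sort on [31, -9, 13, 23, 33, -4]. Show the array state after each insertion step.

First element 31 is already 'sorted'
Insert -9: shifted 1 elements -> [-9, 31, 13, 23, 33, -4]
Insert 13: shifted 1 elements -> [-9, 13, 31, 23, 33, -4]
Insert 23: shifted 1 elements -> [-9, 13, 23, 31, 33, -4]
Insert 33: shifted 0 elements -> [-9, 13, 23, 31, 33, -4]
Insert -4: shifted 4 elements -> [-9, -4, 13, 23, 31, 33]


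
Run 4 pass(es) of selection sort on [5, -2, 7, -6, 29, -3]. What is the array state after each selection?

Pass 1: Select minimum -6 at index 3, swap -> [-6, -2, 7, 5, 29, -3]
Pass 2: Select minimum -3 at index 5, swap -> [-6, -3, 7, 5, 29, -2]
Pass 3: Select minimum -2 at index 5, swap -> [-6, -3, -2, 5, 29, 7]
Pass 4: Select minimum 5 at index 3, swap -> [-6, -3, -2, 5, 29, 7]


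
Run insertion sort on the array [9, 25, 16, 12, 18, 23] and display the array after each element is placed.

First element 9 is already 'sorted'
Insert 25: shifted 0 elements -> [9, 25, 16, 12, 18, 23]
Insert 16: shifted 1 elements -> [9, 16, 25, 12, 18, 23]
Insert 12: shifted 2 elements -> [9, 12, 16, 25, 18, 23]
Insert 18: shifted 1 elements -> [9, 12, 16, 18, 25, 23]
Insert 23: shifted 1 elements -> [9, 12, 16, 18, 23, 25]


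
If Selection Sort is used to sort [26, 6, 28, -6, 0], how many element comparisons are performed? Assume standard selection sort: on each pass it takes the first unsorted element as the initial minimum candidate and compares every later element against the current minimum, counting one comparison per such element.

Pass 1: scan indices 1..4 for the minimum = 4 comparison(s); min is -6, place at index 0 -> [-6, 6, 28, 26, 0]
Pass 2: scan indices 2..4 for the minimum = 3 comparison(s); min is 0, place at index 1 -> [-6, 0, 28, 26, 6]
Pass 3: scan indices 3..4 for the minimum = 2 comparison(s); min is 6, place at index 2 -> [-6, 0, 6, 26, 28]
Pass 4: scan indices 4..4 for the minimum = 1 comparison(s); min is 26, place at index 3 -> [-6, 0, 6, 26, 28]
Selection sort always scans the whole unsorted suffix, so the count is (n-1) + (n-2) + ... + 1 = n(n-1)/2 = 5*4/2 = 10 regardless of the input order.
Total comparisons: 4 + 3 + 2 + 1 = 10


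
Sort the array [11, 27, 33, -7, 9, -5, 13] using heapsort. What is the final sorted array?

Build heap: [33, 27, 13, -7, 9, -5, 11]
Extract 33: [27, 11, 13, -7, 9, -5, 33]
Extract 27: [13, 11, -5, -7, 9, 27, 33]
Extract 13: [11, 9, -5, -7, 13, 27, 33]
Extract 11: [9, -7, -5, 11, 13, 27, 33]
Extract 9: [-5, -7, 9, 11, 13, 27, 33]
Extract -5: [-7, -5, 9, 11, 13, 27, 33]


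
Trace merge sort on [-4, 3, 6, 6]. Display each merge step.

Divide and conquer:
  Merge [-4] + [3] -> [-4, 3]
  Merge [6] + [6] -> [6, 6]
  Merge [-4, 3] + [6, 6] -> [-4, 3, 6, 6]


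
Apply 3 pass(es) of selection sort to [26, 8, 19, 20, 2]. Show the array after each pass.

Pass 1: Select minimum 2 at index 4, swap -> [2, 8, 19, 20, 26]
Pass 2: Select minimum 8 at index 1, swap -> [2, 8, 19, 20, 26]
Pass 3: Select minimum 19 at index 2, swap -> [2, 8, 19, 20, 26]


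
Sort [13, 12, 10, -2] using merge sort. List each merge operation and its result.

Divide and conquer:
  Merge [13] + [12] -> [12, 13]
  Merge [10] + [-2] -> [-2, 10]
  Merge [12, 13] + [-2, 10] -> [-2, 10, 12, 13]


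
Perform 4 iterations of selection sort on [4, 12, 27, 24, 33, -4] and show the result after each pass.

Pass 1: Select minimum -4 at index 5, swap -> [-4, 12, 27, 24, 33, 4]
Pass 2: Select minimum 4 at index 5, swap -> [-4, 4, 27, 24, 33, 12]
Pass 3: Select minimum 12 at index 5, swap -> [-4, 4, 12, 24, 33, 27]
Pass 4: Select minimum 24 at index 3, swap -> [-4, 4, 12, 24, 33, 27]


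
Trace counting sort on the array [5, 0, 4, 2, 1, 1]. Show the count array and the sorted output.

Count array: [1, 2, 1, 0, 1, 1]
(count[i] = number of elements equal to i)
Cumulative count: [1, 3, 4, 4, 5, 6]
Sorted: [0, 1, 1, 2, 4, 5]


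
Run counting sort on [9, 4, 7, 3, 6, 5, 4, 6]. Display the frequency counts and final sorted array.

Count array: [0, 0, 0, 1, 2, 1, 2, 1, 0, 1]
(count[i] = number of elements equal to i)
Cumulative count: [0, 0, 0, 1, 3, 4, 6, 7, 7, 8]
Sorted: [3, 4, 4, 5, 6, 6, 7, 9]


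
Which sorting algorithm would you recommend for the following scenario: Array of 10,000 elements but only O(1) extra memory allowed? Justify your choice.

Best choice: Heapsort
Reason: Heapsort rearranges the array in place using O(1) auxiliary space and still guarantees O(n log n) time; quicksort partitions in place but needs Theta(log n) stack space for recursion (O(n) in the worst case), and mergesort requires O(n) auxiliary space


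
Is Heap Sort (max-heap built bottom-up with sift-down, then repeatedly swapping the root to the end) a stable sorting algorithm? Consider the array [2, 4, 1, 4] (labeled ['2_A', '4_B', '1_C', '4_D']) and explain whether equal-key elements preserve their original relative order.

Trace Heap Sort on the labeled array (the key is the number; the letter only tracks identity):
  Build max-heap: [4_B, 4_D, 1_C, 2_A]
  Swap root 4_B to index 3, re-heapify first 3 -> [4_D, 2_A, 1_C, 4_B]
  Swap root 4_D to index 2, re-heapify first 2 -> [2_A, 1_C, 4_D, 4_B]
  Swap root 2_A to index 1, re-heapify first 1 -> [1_C, 2_A, 4_D, 4_B]
Final order: [1_C, 2_A, 4_D, 4_B]
Equal keys:
  value 4: originally 4_B, 4_D; after sorting 4_D, 4_B -> order changed
Equal keys were reordered, so Heap Sort is not stable: heap construction and root-to-end swaps move elements without regard to the original order of equal keys. (One such input is enough; an unstable sort may happen to preserve order on other inputs, but it gives no guarantee.)
Answer: Not stable


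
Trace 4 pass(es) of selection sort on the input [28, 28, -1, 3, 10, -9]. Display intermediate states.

Pass 1: Select minimum -9 at index 5, swap -> [-9, 28, -1, 3, 10, 28]
Pass 2: Select minimum -1 at index 2, swap -> [-9, -1, 28, 3, 10, 28]
Pass 3: Select minimum 3 at index 3, swap -> [-9, -1, 3, 28, 10, 28]
Pass 4: Select minimum 10 at index 4, swap -> [-9, -1, 3, 10, 28, 28]


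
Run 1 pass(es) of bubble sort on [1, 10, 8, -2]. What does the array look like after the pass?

After pass 1: [1, 8, -2, 10] (2 swaps)
Total swaps: 2


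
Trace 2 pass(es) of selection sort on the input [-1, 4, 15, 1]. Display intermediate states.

Pass 1: Select minimum -1 at index 0, swap -> [-1, 4, 15, 1]
Pass 2: Select minimum 1 at index 3, swap -> [-1, 1, 15, 4]


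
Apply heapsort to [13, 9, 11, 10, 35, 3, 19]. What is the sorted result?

Build heap: [35, 13, 19, 10, 9, 3, 11]
Extract 35: [19, 13, 11, 10, 9, 3, 35]
Extract 19: [13, 10, 11, 3, 9, 19, 35]
Extract 13: [11, 10, 9, 3, 13, 19, 35]
Extract 11: [10, 3, 9, 11, 13, 19, 35]
Extract 10: [9, 3, 10, 11, 13, 19, 35]
Extract 9: [3, 9, 10, 11, 13, 19, 35]


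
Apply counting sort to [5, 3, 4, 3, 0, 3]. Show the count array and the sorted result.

Count array: [1, 0, 0, 3, 1, 1]
(count[i] = number of elements equal to i)
Cumulative count: [1, 1, 1, 4, 5, 6]
Sorted: [0, 3, 3, 3, 4, 5]


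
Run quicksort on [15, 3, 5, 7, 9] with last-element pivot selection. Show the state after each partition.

Partition 1: pivot=9 at index 3 -> [3, 5, 7, 9, 15]
Partition 2: pivot=7 at index 2 -> [3, 5, 7, 9, 15]
Partition 3: pivot=5 at index 1 -> [3, 5, 7, 9, 15]


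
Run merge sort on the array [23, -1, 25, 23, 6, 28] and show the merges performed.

Divide and conquer:
  Merge [-1] + [25] -> [-1, 25]
  Merge [23] + [-1, 25] -> [-1, 23, 25]
  Merge [6] + [28] -> [6, 28]
  Merge [23] + [6, 28] -> [6, 23, 28]
  Merge [-1, 23, 25] + [6, 23, 28] -> [-1, 6, 23, 23, 25, 28]


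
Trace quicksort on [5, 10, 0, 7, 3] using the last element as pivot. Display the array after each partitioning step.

Partition 1: pivot=3 at index 1 -> [0, 3, 5, 7, 10]
Partition 2: pivot=10 at index 4 -> [0, 3, 5, 7, 10]
Partition 3: pivot=7 at index 3 -> [0, 3, 5, 7, 10]


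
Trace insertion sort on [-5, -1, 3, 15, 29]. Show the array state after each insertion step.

First element -5 is already 'sorted'
Insert -1: shifted 0 elements -> [-5, -1, 3, 15, 29]
Insert 3: shifted 0 elements -> [-5, -1, 3, 15, 29]
Insert 15: shifted 0 elements -> [-5, -1, 3, 15, 29]
Insert 29: shifted 0 elements -> [-5, -1, 3, 15, 29]


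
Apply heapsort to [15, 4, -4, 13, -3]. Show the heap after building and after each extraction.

Build heap: [15, 13, -4, 4, -3]
Extract 15: [13, 4, -4, -3, 15]
Extract 13: [4, -3, -4, 13, 15]
Extract 4: [-3, -4, 4, 13, 15]
Extract -3: [-4, -3, 4, 13, 15]


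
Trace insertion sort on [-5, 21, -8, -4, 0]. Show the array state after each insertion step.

First element -5 is already 'sorted'
Insert 21: shifted 0 elements -> [-5, 21, -8, -4, 0]
Insert -8: shifted 2 elements -> [-8, -5, 21, -4, 0]
Insert -4: shifted 1 elements -> [-8, -5, -4, 21, 0]
Insert 0: shifted 1 elements -> [-8, -5, -4, 0, 21]


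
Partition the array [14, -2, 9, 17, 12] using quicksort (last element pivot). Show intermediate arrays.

Partition 1: pivot=12 at index 2 -> [-2, 9, 12, 17, 14]
Partition 2: pivot=9 at index 1 -> [-2, 9, 12, 17, 14]
Partition 3: pivot=14 at index 3 -> [-2, 9, 12, 14, 17]


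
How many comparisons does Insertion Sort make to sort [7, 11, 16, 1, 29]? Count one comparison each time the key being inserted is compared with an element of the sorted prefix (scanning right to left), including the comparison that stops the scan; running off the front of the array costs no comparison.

Insert 11: 7 <= 11 (stop) = 1 comparison(s) -> [7, 11, 16, 1, 29]
Insert 16: 11 <= 16 (stop) = 1 comparison(s) -> [7, 11, 16, 1, 29]
Insert 1: 16 > 1 (shift), 11 > 1 (shift), 7 > 1 (shift), reached front = 3 comparison(s) -> [1, 7, 11, 16, 29]
Insert 29: 16 <= 29 (stop) = 1 comparison(s) -> [1, 7, 11, 16, 29]
Total comparisons: 1 + 1 + 3 + 1 = 6


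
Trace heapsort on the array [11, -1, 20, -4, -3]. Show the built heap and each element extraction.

Build heap: [20, -1, 11, -4, -3]
Extract 20: [11, -1, -3, -4, 20]
Extract 11: [-1, -4, -3, 11, 20]
Extract -1: [-3, -4, -1, 11, 20]
Extract -3: [-4, -3, -1, 11, 20]


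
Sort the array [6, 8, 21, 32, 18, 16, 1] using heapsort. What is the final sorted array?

Build heap: [32, 18, 21, 8, 6, 16, 1]
Extract 32: [21, 18, 16, 8, 6, 1, 32]
Extract 21: [18, 8, 16, 1, 6, 21, 32]
Extract 18: [16, 8, 6, 1, 18, 21, 32]
Extract 16: [8, 1, 6, 16, 18, 21, 32]
Extract 8: [6, 1, 8, 16, 18, 21, 32]
Extract 6: [1, 6, 8, 16, 18, 21, 32]


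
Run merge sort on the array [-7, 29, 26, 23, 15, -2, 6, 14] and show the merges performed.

Divide and conquer:
  Merge [-7] + [29] -> [-7, 29]
  Merge [26] + [23] -> [23, 26]
  Merge [-7, 29] + [23, 26] -> [-7, 23, 26, 29]
  Merge [15] + [-2] -> [-2, 15]
  Merge [6] + [14] -> [6, 14]
  Merge [-2, 15] + [6, 14] -> [-2, 6, 14, 15]
  Merge [-7, 23, 26, 29] + [-2, 6, 14, 15] -> [-7, -2, 6, 14, 15, 23, 26, 29]


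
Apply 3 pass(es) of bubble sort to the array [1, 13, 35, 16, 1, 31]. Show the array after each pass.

After pass 1: [1, 13, 16, 1, 31, 35] (3 swaps)
After pass 2: [1, 13, 1, 16, 31, 35] (1 swaps)
After pass 3: [1, 1, 13, 16, 31, 35] (1 swaps)
Total swaps: 5


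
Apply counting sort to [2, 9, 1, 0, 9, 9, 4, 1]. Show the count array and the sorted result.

Count array: [1, 2, 1, 0, 1, 0, 0, 0, 0, 3]
(count[i] = number of elements equal to i)
Cumulative count: [1, 3, 4, 4, 5, 5, 5, 5, 5, 8]
Sorted: [0, 1, 1, 2, 4, 9, 9, 9]


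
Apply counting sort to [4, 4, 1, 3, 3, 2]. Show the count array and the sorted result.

Count array: [0, 1, 1, 2, 2]
(count[i] = number of elements equal to i)
Cumulative count: [0, 1, 2, 4, 6]
Sorted: [1, 2, 3, 3, 4, 4]


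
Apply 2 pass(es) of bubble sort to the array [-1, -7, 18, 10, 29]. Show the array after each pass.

After pass 1: [-7, -1, 10, 18, 29] (2 swaps)
After pass 2: [-7, -1, 10, 18, 29] (0 swaps)
Total swaps: 2


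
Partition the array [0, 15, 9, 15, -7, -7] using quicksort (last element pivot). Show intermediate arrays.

Partition 1: pivot=-7 at index 1 -> [-7, -7, 9, 15, 0, 15]
Partition 2: pivot=15 at index 5 -> [-7, -7, 9, 15, 0, 15]
Partition 3: pivot=0 at index 2 -> [-7, -7, 0, 15, 9, 15]
Partition 4: pivot=9 at index 3 -> [-7, -7, 0, 9, 15, 15]


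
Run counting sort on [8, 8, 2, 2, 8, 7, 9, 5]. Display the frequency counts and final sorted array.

Count array: [0, 0, 2, 0, 0, 1, 0, 1, 3, 1]
(count[i] = number of elements equal to i)
Cumulative count: [0, 0, 2, 2, 2, 3, 3, 4, 7, 8]
Sorted: [2, 2, 5, 7, 8, 8, 8, 9]


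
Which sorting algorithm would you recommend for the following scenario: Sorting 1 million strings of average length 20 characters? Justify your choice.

Best choice: MSD radix sort or Mergesort
Reason: MSD radix sort is a non-comparison sort that buckets the strings by successive character positions, running in time proportional to the total number of characters examined rather than O(n log n) string comparisons; mergesort is a stable O(n log n)-comparison alternative that works for arbitrary variable-length keys


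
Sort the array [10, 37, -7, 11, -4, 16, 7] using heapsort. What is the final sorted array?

Build heap: [37, 11, 16, 10, -4, -7, 7]
Extract 37: [16, 11, 7, 10, -4, -7, 37]
Extract 16: [11, 10, 7, -7, -4, 16, 37]
Extract 11: [10, -4, 7, -7, 11, 16, 37]
Extract 10: [7, -4, -7, 10, 11, 16, 37]
Extract 7: [-4, -7, 7, 10, 11, 16, 37]
Extract -4: [-7, -4, 7, 10, 11, 16, 37]


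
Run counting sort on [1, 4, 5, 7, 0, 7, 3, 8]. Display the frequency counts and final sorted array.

Count array: [1, 1, 0, 1, 1, 1, 0, 2, 1]
(count[i] = number of elements equal to i)
Cumulative count: [1, 2, 2, 3, 4, 5, 5, 7, 8]
Sorted: [0, 1, 3, 4, 5, 7, 7, 8]


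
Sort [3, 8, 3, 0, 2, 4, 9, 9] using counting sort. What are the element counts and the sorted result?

Count array: [1, 0, 1, 2, 1, 0, 0, 0, 1, 2]
(count[i] = number of elements equal to i)
Cumulative count: [1, 1, 2, 4, 5, 5, 5, 5, 6, 8]
Sorted: [0, 2, 3, 3, 4, 8, 9, 9]


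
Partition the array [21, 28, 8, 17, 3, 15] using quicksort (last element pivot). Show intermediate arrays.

Partition 1: pivot=15 at index 2 -> [8, 3, 15, 17, 28, 21]
Partition 2: pivot=3 at index 0 -> [3, 8, 15, 17, 28, 21]
Partition 3: pivot=21 at index 4 -> [3, 8, 15, 17, 21, 28]


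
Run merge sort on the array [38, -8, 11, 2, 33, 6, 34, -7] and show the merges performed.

Divide and conquer:
  Merge [38] + [-8] -> [-8, 38]
  Merge [11] + [2] -> [2, 11]
  Merge [-8, 38] + [2, 11] -> [-8, 2, 11, 38]
  Merge [33] + [6] -> [6, 33]
  Merge [34] + [-7] -> [-7, 34]
  Merge [6, 33] + [-7, 34] -> [-7, 6, 33, 34]
  Merge [-8, 2, 11, 38] + [-7, 6, 33, 34] -> [-8, -7, 2, 6, 11, 33, 34, 38]


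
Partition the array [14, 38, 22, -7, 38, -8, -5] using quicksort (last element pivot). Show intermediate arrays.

Partition 1: pivot=-5 at index 2 -> [-7, -8, -5, 14, 38, 38, 22]
Partition 2: pivot=-8 at index 0 -> [-8, -7, -5, 14, 38, 38, 22]
Partition 3: pivot=22 at index 4 -> [-8, -7, -5, 14, 22, 38, 38]
Partition 4: pivot=38 at index 6 -> [-8, -7, -5, 14, 22, 38, 38]


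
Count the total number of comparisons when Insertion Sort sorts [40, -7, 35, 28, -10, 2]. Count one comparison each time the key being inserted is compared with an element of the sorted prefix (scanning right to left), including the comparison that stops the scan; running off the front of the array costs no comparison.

Insert -7: 40 > -7 (shift), reached front = 1 comparison(s) -> [-7, 40, 35, 28, -10, 2]
Insert 35: 40 > 35 (shift), -7 <= 35 (stop) = 2 comparison(s) -> [-7, 35, 40, 28, -10, 2]
Insert 28: 40 > 28 (shift), 35 > 28 (shift), -7 <= 28 (stop) = 3 comparison(s) -> [-7, 28, 35, 40, -10, 2]
Insert -10: 40 > -10 (shift), 35 > -10 (shift), 28 > -10 (shift), -7 > -10 (shift), reached front = 4 comparison(s) -> [-10, -7, 28, 35, 40, 2]
Insert 2: 40 > 2 (shift), 35 > 2 (shift), 28 > 2 (shift), -7 <= 2 (stop) = 4 comparison(s) -> [-10, -7, 2, 28, 35, 40]
Total comparisons: 1 + 2 + 3 + 4 + 4 = 14


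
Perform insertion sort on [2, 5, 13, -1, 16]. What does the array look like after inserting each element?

First element 2 is already 'sorted'
Insert 5: shifted 0 elements -> [2, 5, 13, -1, 16]
Insert 13: shifted 0 elements -> [2, 5, 13, -1, 16]
Insert -1: shifted 3 elements -> [-1, 2, 5, 13, 16]
Insert 16: shifted 0 elements -> [-1, 2, 5, 13, 16]


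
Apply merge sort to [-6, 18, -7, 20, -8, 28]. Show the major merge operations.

Divide and conquer:
  Merge [18] + [-7] -> [-7, 18]
  Merge [-6] + [-7, 18] -> [-7, -6, 18]
  Merge [-8] + [28] -> [-8, 28]
  Merge [20] + [-8, 28] -> [-8, 20, 28]
  Merge [-7, -6, 18] + [-8, 20, 28] -> [-8, -7, -6, 18, 20, 28]


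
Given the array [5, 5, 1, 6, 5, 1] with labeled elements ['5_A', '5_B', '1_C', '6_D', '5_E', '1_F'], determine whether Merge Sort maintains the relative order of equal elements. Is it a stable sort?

Trace Merge Sort on the labeled array (the key is the number; the letter only tracks identity):
  Merge [5_B] + [1_C] -> [1_C, 5_B]
  Merge [5_A] + [1_C, 5_B] -> [1_C, 5_A, 5_B]
  Merge [5_E] + [1_F] -> [1_F, 5_E]
  Merge [6_D] + [1_F, 5_E] -> [1_F, 5_E, 6_D]
  Merge [1_C, 5_A, 5_B] + [1_F, 5_E, 6_D] -> [1_C, 1_F, 5_A, 5_B, 5_E, 6_D]
Final order: [1_C, 1_F, 5_A, 5_B, 5_E, 6_D]
Equal keys:
  value 1: originally 1_C, 1_F; after sorting 1_C, 1_F -> order preserved
  value 5: originally 5_A, 5_B, 5_E; after sorting 5_A, 5_B, 5_E -> order preserved
All equal keys kept their original relative order. Merge Sort is stable: when the heads of the two halves are equal the merge takes from the left half first.
Answer: Stable


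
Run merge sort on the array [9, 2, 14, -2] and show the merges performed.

Divide and conquer:
  Merge [9] + [2] -> [2, 9]
  Merge [14] + [-2] -> [-2, 14]
  Merge [2, 9] + [-2, 14] -> [-2, 2, 9, 14]


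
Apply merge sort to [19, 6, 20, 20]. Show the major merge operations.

Divide and conquer:
  Merge [19] + [6] -> [6, 19]
  Merge [20] + [20] -> [20, 20]
  Merge [6, 19] + [20, 20] -> [6, 19, 20, 20]


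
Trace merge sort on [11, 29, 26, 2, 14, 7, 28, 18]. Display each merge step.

Divide and conquer:
  Merge [11] + [29] -> [11, 29]
  Merge [26] + [2] -> [2, 26]
  Merge [11, 29] + [2, 26] -> [2, 11, 26, 29]
  Merge [14] + [7] -> [7, 14]
  Merge [28] + [18] -> [18, 28]
  Merge [7, 14] + [18, 28] -> [7, 14, 18, 28]
  Merge [2, 11, 26, 29] + [7, 14, 18, 28] -> [2, 7, 11, 14, 18, 26, 28, 29]


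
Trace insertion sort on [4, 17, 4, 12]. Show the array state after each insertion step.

First element 4 is already 'sorted'
Insert 17: shifted 0 elements -> [4, 17, 4, 12]
Insert 4: shifted 1 elements -> [4, 4, 17, 12]
Insert 12: shifted 1 elements -> [4, 4, 12, 17]


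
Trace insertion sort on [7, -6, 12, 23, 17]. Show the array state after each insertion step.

First element 7 is already 'sorted'
Insert -6: shifted 1 elements -> [-6, 7, 12, 23, 17]
Insert 12: shifted 0 elements -> [-6, 7, 12, 23, 17]
Insert 23: shifted 0 elements -> [-6, 7, 12, 23, 17]
Insert 17: shifted 1 elements -> [-6, 7, 12, 17, 23]


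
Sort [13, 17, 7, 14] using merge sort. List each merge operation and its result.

Divide and conquer:
  Merge [13] + [17] -> [13, 17]
  Merge [7] + [14] -> [7, 14]
  Merge [13, 17] + [7, 14] -> [7, 13, 14, 17]


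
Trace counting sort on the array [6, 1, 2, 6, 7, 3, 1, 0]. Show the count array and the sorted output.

Count array: [1, 2, 1, 1, 0, 0, 2, 1]
(count[i] = number of elements equal to i)
Cumulative count: [1, 3, 4, 5, 5, 5, 7, 8]
Sorted: [0, 1, 1, 2, 3, 6, 6, 7]


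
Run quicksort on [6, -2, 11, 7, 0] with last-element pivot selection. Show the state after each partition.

Partition 1: pivot=0 at index 1 -> [-2, 0, 11, 7, 6]
Partition 2: pivot=6 at index 2 -> [-2, 0, 6, 7, 11]
Partition 3: pivot=11 at index 4 -> [-2, 0, 6, 7, 11]


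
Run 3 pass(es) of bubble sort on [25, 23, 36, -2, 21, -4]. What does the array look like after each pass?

After pass 1: [23, 25, -2, 21, -4, 36] (4 swaps)
After pass 2: [23, -2, 21, -4, 25, 36] (3 swaps)
After pass 3: [-2, 21, -4, 23, 25, 36] (3 swaps)
Total swaps: 10


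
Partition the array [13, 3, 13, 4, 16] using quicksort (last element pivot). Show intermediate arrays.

Partition 1: pivot=16 at index 4 -> [13, 3, 13, 4, 16]
Partition 2: pivot=4 at index 1 -> [3, 4, 13, 13, 16]
Partition 3: pivot=13 at index 3 -> [3, 4, 13, 13, 16]


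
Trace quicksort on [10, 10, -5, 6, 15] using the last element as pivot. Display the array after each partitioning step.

Partition 1: pivot=15 at index 4 -> [10, 10, -5, 6, 15]
Partition 2: pivot=6 at index 1 -> [-5, 6, 10, 10, 15]
Partition 3: pivot=10 at index 3 -> [-5, 6, 10, 10, 15]


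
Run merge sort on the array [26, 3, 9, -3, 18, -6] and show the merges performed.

Divide and conquer:
  Merge [3] + [9] -> [3, 9]
  Merge [26] + [3, 9] -> [3, 9, 26]
  Merge [18] + [-6] -> [-6, 18]
  Merge [-3] + [-6, 18] -> [-6, -3, 18]
  Merge [3, 9, 26] + [-6, -3, 18] -> [-6, -3, 3, 9, 18, 26]


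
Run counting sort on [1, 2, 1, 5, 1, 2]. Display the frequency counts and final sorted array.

Count array: [0, 3, 2, 0, 0, 1]
(count[i] = number of elements equal to i)
Cumulative count: [0, 3, 5, 5, 5, 6]
Sorted: [1, 1, 1, 2, 2, 5]


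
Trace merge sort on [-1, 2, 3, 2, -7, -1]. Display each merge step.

Divide and conquer:
  Merge [2] + [3] -> [2, 3]
  Merge [-1] + [2, 3] -> [-1, 2, 3]
  Merge [-7] + [-1] -> [-7, -1]
  Merge [2] + [-7, -1] -> [-7, -1, 2]
  Merge [-1, 2, 3] + [-7, -1, 2] -> [-7, -1, -1, 2, 2, 3]


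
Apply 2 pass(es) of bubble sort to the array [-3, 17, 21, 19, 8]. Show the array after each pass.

After pass 1: [-3, 17, 19, 8, 21] (2 swaps)
After pass 2: [-3, 17, 8, 19, 21] (1 swaps)
Total swaps: 3


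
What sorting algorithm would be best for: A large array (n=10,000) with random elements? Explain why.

Best choice: Quicksort or Mergesort
Reason: Both have O(n log n) average case; quicksort has lower constant factors


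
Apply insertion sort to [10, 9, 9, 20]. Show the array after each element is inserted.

First element 10 is already 'sorted'
Insert 9: shifted 1 elements -> [9, 10, 9, 20]
Insert 9: shifted 1 elements -> [9, 9, 10, 20]
Insert 20: shifted 0 elements -> [9, 9, 10, 20]


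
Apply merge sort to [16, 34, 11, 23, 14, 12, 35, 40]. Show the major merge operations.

Divide and conquer:
  Merge [16] + [34] -> [16, 34]
  Merge [11] + [23] -> [11, 23]
  Merge [16, 34] + [11, 23] -> [11, 16, 23, 34]
  Merge [14] + [12] -> [12, 14]
  Merge [35] + [40] -> [35, 40]
  Merge [12, 14] + [35, 40] -> [12, 14, 35, 40]
  Merge [11, 16, 23, 34] + [12, 14, 35, 40] -> [11, 12, 14, 16, 23, 34, 35, 40]


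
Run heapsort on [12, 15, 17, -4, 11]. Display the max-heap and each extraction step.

Build heap: [17, 15, 12, -4, 11]
Extract 17: [15, 11, 12, -4, 17]
Extract 15: [12, 11, -4, 15, 17]
Extract 12: [11, -4, 12, 15, 17]
Extract 11: [-4, 11, 12, 15, 17]


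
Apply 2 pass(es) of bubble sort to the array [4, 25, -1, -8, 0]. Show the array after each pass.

After pass 1: [4, -1, -8, 0, 25] (3 swaps)
After pass 2: [-1, -8, 0, 4, 25] (3 swaps)
Total swaps: 6


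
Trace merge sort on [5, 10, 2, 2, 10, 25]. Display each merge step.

Divide and conquer:
  Merge [10] + [2] -> [2, 10]
  Merge [5] + [2, 10] -> [2, 5, 10]
  Merge [10] + [25] -> [10, 25]
  Merge [2] + [10, 25] -> [2, 10, 25]
  Merge [2, 5, 10] + [2, 10, 25] -> [2, 2, 5, 10, 10, 25]


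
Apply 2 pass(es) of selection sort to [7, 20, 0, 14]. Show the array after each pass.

Pass 1: Select minimum 0 at index 2, swap -> [0, 20, 7, 14]
Pass 2: Select minimum 7 at index 2, swap -> [0, 7, 20, 14]


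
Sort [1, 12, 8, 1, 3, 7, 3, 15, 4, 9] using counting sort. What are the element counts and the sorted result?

Count array: [0, 2, 0, 2, 1, 0, 0, 1, 1, 1, 0, 0, 1, 0, 0, 1]
(count[i] = number of elements equal to i)
Cumulative count: [0, 2, 2, 4, 5, 5, 5, 6, 7, 8, 8, 8, 9, 9, 9, 10]
Sorted: [1, 1, 3, 3, 4, 7, 8, 9, 12, 15]
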